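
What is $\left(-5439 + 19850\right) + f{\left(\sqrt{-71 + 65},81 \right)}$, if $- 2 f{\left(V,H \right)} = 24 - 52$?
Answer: $14425$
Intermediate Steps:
$f{\left(V,H \right)} = 14$ ($f{\left(V,H \right)} = - \frac{24 - 52}{2} = \left(- \frac{1}{2}\right) \left(-28\right) = 14$)
$\left(-5439 + 19850\right) + f{\left(\sqrt{-71 + 65},81 \right)} = \left(-5439 + 19850\right) + 14 = 14411 + 14 = 14425$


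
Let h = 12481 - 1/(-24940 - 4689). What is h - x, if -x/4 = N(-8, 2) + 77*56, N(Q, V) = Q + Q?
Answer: 878944286/29629 ≈ 29665.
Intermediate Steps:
N(Q, V) = 2*Q
h = 369799550/29629 (h = 12481 - 1/(-29629) = 12481 - 1*(-1/29629) = 12481 + 1/29629 = 369799550/29629 ≈ 12481.)
x = -17184 (x = -4*(2*(-8) + 77*56) = -4*(-16 + 4312) = -4*4296 = -17184)
h - x = 369799550/29629 - 1*(-17184) = 369799550/29629 + 17184 = 878944286/29629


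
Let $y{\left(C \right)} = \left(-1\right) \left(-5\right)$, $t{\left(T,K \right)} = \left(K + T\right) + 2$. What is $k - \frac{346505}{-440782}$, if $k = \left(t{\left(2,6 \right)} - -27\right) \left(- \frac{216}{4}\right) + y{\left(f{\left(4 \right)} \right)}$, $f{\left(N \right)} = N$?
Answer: $- \frac{878132021}{440782} \approx -1992.2$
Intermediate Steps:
$t{\left(T,K \right)} = 2 + K + T$
$y{\left(C \right)} = 5$
$k = -1993$ ($k = \left(\left(2 + 6 + 2\right) - -27\right) \left(- \frac{216}{4}\right) + 5 = \left(10 + 27\right) \left(\left(-216\right) \frac{1}{4}\right) + 5 = 37 \left(-54\right) + 5 = -1998 + 5 = -1993$)
$k - \frac{346505}{-440782} = -1993 - \frac{346505}{-440782} = -1993 - - \frac{346505}{440782} = -1993 + \frac{346505}{440782} = - \frac{878132021}{440782}$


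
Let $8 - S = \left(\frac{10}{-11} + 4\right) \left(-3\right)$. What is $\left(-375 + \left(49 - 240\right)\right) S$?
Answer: $- \frac{107540}{11} \approx -9776.4$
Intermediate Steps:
$S = \frac{190}{11}$ ($S = 8 - \left(\frac{10}{-11} + 4\right) \left(-3\right) = 8 - \left(10 \left(- \frac{1}{11}\right) + 4\right) \left(-3\right) = 8 - \left(- \frac{10}{11} + 4\right) \left(-3\right) = 8 - \frac{34}{11} \left(-3\right) = 8 - - \frac{102}{11} = 8 + \frac{102}{11} = \frac{190}{11} \approx 17.273$)
$\left(-375 + \left(49 - 240\right)\right) S = \left(-375 + \left(49 - 240\right)\right) \frac{190}{11} = \left(-375 - 191\right) \frac{190}{11} = \left(-566\right) \frac{190}{11} = - \frac{107540}{11}$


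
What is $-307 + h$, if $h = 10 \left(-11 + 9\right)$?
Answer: $-327$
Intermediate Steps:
$h = -20$ ($h = 10 \left(-2\right) = -20$)
$-307 + h = -307 - 20 = -327$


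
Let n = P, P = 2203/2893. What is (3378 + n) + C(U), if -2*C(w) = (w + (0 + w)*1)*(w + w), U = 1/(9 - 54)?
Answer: 19793877139/5858325 ≈ 3378.8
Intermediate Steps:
U = -1/45 (U = 1/(-45) = -1/45 ≈ -0.022222)
P = 2203/2893 (P = 2203*(1/2893) = 2203/2893 ≈ 0.76149)
C(w) = -2*w² (C(w) = -(w + (0 + w)*1)*(w + w)/2 = -(w + w*1)*2*w/2 = -(w + w)*2*w/2 = -2*w*2*w/2 = -2*w²)
n = 2203/2893 ≈ 0.76149
(3378 + n) + C(U) = (3378 + 2203/2893) - 2*(-1/45)² = 9774757/2893 - 2*1/2025 = 9774757/2893 - 2/2025 = 19793877139/5858325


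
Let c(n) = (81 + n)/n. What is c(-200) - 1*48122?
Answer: -9624281/200 ≈ -48121.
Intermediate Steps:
c(n) = (81 + n)/n
c(-200) - 1*48122 = (81 - 200)/(-200) - 1*48122 = -1/200*(-119) - 48122 = 119/200 - 48122 = -9624281/200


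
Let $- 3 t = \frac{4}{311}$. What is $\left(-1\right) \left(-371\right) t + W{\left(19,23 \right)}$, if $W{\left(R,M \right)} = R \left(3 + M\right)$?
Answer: $\frac{459418}{933} \approx 492.41$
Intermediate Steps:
$t = - \frac{4}{933}$ ($t = - \frac{4 \cdot \frac{1}{311}}{3} = \left(- \frac{1}{3}\right) \frac{4}{311} = - \frac{4}{933} \approx -0.0042872$)
$\left(-1\right) \left(-371\right) t + W{\left(19,23 \right)} = \left(-1\right) \left(-371\right) \left(- \frac{4}{933}\right) + 19 \left(3 + 23\right) = 371 \left(- \frac{4}{933}\right) + 19 \cdot 26 = - \frac{1484}{933} + 494 = \frac{459418}{933}$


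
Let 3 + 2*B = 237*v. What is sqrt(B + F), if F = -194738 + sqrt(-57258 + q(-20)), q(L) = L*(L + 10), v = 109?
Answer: sqrt(-181823 + I*sqrt(57058)) ≈ 0.28 + 426.41*I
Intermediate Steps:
B = 12915 (B = -3/2 + (237*109)/2 = -3/2 + (1/2)*25833 = -3/2 + 25833/2 = 12915)
q(L) = L*(10 + L)
F = -194738 + I*sqrt(57058) (F = -194738 + sqrt(-57258 - 20*(10 - 20)) = -194738 + sqrt(-57258 - 20*(-10)) = -194738 + sqrt(-57258 + 200) = -194738 + sqrt(-57058) = -194738 + I*sqrt(57058) ≈ -1.9474e+5 + 238.87*I)
sqrt(B + F) = sqrt(12915 + (-194738 + I*sqrt(57058))) = sqrt(-181823 + I*sqrt(57058))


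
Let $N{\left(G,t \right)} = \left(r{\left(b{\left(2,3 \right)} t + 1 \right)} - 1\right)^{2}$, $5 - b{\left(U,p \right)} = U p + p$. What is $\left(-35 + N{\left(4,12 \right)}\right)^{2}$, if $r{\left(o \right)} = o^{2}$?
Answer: $23767857802441$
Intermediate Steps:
$b{\left(U,p \right)} = 5 - p - U p$ ($b{\left(U,p \right)} = 5 - \left(U p + p\right) = 5 - \left(p + U p\right) = 5 - p - U p$)
$N{\left(G,t \right)} = \left(-1 + \left(1 - 4 t\right)^{2}\right)^{2}$ ($N{\left(G,t \right)} = \left(\left(\left(5 - 3 - 2 \cdot 3\right) t + 1\right)^{2} - 1\right)^{2} = \left(\left(\left(5 - 3 - 6\right) t + 1\right)^{2} - 1\right)^{2} = \left(\left(- 4 t + 1\right)^{2} - 1\right)^{2} = \left(\left(1 - 4 t\right)^{2} - 1\right)^{2} = \left(-1 + \left(1 - 4 t\right)^{2}\right)^{2}$)
$\left(-35 + N{\left(4,12 \right)}\right)^{2} = \left(-35 + \left(-1 + \left(-1 + 4 \cdot 12\right)^{2}\right)^{2}\right)^{2} = \left(-35 + \left(-1 + \left(-1 + 48\right)^{2}\right)^{2}\right)^{2} = \left(-35 + \left(-1 + 47^{2}\right)^{2}\right)^{2} = \left(-35 + \left(-1 + 2209\right)^{2}\right)^{2} = \left(-35 + 2208^{2}\right)^{2} = \left(-35 + 4875264\right)^{2} = 4875229^{2} = 23767857802441$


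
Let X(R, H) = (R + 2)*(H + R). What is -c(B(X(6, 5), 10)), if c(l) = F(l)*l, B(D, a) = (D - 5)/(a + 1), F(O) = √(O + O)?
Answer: -83*√1826/121 ≈ -29.312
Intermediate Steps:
X(R, H) = (2 + R)*(H + R)
F(O) = √2*√O (F(O) = √(2*O) = √2*√O)
B(D, a) = (-5 + D)/(1 + a)
c(l) = √2*l^(3/2) (c(l) = (√2*√l)*l = √2*l^(3/2))
-c(B(X(6, 5), 10)) = -√2*((-5 + (6² + 2*5 + 2*6 + 5*6))/(1 + 10))^(3/2) = -√2*((-5 + (36 + 10 + 12 + 30))/11)^(3/2) = -√2*((-5 + 88)/11)^(3/2) = -√2*((1/11)*83)^(3/2) = -√2*(83/11)^(3/2) = -√2*83*√913/121 = -83*√1826/121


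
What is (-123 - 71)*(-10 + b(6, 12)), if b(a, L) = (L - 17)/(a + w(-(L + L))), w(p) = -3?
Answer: 6790/3 ≈ 2263.3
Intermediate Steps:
b(a, L) = (-17 + L)/(-3 + a) (b(a, L) = (L - 17)/(a - 3) = (-17 + L)/(-3 + a))
(-123 - 71)*(-10 + b(6, 12)) = (-123 - 71)*(-10 + (-17 + 12)/(-3 + 6)) = -194*(-10 - 5/3) = -194*(-35/3) = 6790/3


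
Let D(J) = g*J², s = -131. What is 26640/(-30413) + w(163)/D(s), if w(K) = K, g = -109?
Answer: -49836382679/56889006737 ≈ -0.87603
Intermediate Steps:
D(J) = -109*J²
26640/(-30413) + w(163)/D(s) = 26640/(-30413) + 163/((-109*(-131)²)) = 26640*(-1/30413) + 163/((-109*17161)) = -26640/30413 + 163/(-1870549) = -26640/30413 + 163*(-1/1870549) = -26640/30413 - 163/1870549 = -49836382679/56889006737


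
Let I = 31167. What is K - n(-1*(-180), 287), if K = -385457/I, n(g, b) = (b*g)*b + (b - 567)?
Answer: -462086690837/31167 ≈ -1.4826e+7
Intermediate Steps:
n(g, b) = -567 + b + g*b² (n(g, b) = g*b² + (-567 + b) = -567 + b + g*b²)
K = -385457/31167 ≈ -12.367
K - n(-1*(-180), 287) = -385457/31167 - (-567 + 287 - 1*(-180)*287²) = -385457/31167 - (-567 + 287 + 180*82369) = -385457/31167 - (-567 + 287 + 14826420) = -385457/31167 - 1*14826140 = -385457/31167 - 14826140 = -462086690837/31167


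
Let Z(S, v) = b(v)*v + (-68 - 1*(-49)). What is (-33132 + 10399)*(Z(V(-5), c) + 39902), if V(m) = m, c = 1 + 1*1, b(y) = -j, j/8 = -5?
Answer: -908478879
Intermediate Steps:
j = -40 (j = 8*(-5) = -40)
b(y) = 40 (b(y) = -1*(-40) = 40)
c = 2 (c = 1 + 1 = 2)
Z(S, v) = -19 + 40*v (Z(S, v) = 40*v + (-68 - 1*(-49)) = 40*v + (-68 + 49) = 40*v - 19 = -19 + 40*v)
(-33132 + 10399)*(Z(V(-5), c) + 39902) = (-33132 + 10399)*((-19 + 40*2) + 39902) = -22733*((-19 + 80) + 39902) = -22733*(61 + 39902) = -22733*39963 = -908478879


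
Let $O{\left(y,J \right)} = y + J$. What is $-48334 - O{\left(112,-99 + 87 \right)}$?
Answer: $-48434$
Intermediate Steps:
$O{\left(y,J \right)} = J + y$
$-48334 - O{\left(112,-99 + 87 \right)} = -48334 - \left(\left(-99 + 87\right) + 112\right) = -48334 - \left(-12 + 112\right) = -48334 - 100 = -48434$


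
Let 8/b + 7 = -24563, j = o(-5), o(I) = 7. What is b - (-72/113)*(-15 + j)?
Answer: -7076612/1388205 ≈ -5.0977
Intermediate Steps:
j = 7
b = -4/12285 (b = 8/(-7 - 24563) = 8/(-24570) = 8*(-1/24570) = -4/12285 ≈ -0.00032560)
b - (-72/113)*(-15 + j) = -4/12285 - (-72/113)*(-15 + 7) = -4/12285 - (-72*1/113)*(-8) = -4/12285 - (-72)*(-8)/113 = -4/12285 - 1*576/113 = -4/12285 - 576/113 = -7076612/1388205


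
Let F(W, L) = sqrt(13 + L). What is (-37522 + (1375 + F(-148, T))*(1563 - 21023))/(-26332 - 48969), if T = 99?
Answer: 26795022/75301 + 77840*sqrt(7)/75301 ≈ 358.57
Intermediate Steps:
(-37522 + (1375 + F(-148, T))*(1563 - 21023))/(-26332 - 48969) = (-37522 + (1375 + sqrt(13 + 99))*(1563 - 21023))/(-26332 - 48969) = (-37522 + (1375 + sqrt(112))*(-19460))/(-75301) = (-37522 + (1375 + 4*sqrt(7))*(-19460))*(-1/75301) = (-37522 + (-26757500 - 77840*sqrt(7)))*(-1/75301) = (-26795022 - 77840*sqrt(7))*(-1/75301) = 26795022/75301 + 77840*sqrt(7)/75301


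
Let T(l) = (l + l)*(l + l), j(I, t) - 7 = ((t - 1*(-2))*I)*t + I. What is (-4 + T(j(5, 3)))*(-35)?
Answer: -1059520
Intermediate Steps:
j(I, t) = 7 + I + I*t*(2 + t) (j(I, t) = 7 + (((t - 1*(-2))*I)*t + I) = 7 + (((t + 2)*I)*t + I) = 7 + (((2 + t)*I)*t + I) = 7 + ((I*(2 + t))*t + I) = 7 + (I*t*(2 + t) + I) = 7 + (I + I*t*(2 + t)) = 7 + I + I*t*(2 + t))
T(l) = 4*l² (T(l) = (2*l)*(2*l) = 4*l²)
(-4 + T(j(5, 3)))*(-35) = (-4 + 4*(7 + 5 + 5*3² + 2*5*3)²)*(-35) = (-4 + 4*(7 + 5 + 5*9 + 30)²)*(-35) = (-4 + 4*(7 + 5 + 45 + 30)²)*(-35) = (-4 + 4*87²)*(-35) = (-4 + 4*7569)*(-35) = (-4 + 30276)*(-35) = 30272*(-35) = -1059520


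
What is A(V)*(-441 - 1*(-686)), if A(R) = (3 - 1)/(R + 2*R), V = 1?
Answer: 490/3 ≈ 163.33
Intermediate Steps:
A(R) = 2/(3*R) (A(R) = 2/((3*R)) = 2*(1/(3*R)) = 2/(3*R))
A(V)*(-441 - 1*(-686)) = ((⅔)/1)*(-441 - 1*(-686)) = ((⅔)*1)*(-441 + 686) = (⅔)*245 = 490/3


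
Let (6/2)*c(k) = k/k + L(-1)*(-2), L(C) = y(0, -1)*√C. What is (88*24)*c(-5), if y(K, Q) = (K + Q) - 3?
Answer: 704 + 5632*I ≈ 704.0 + 5632.0*I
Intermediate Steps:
y(K, Q) = -3 + K + Q
L(C) = -4*√C (L(C) = (-3 + 0 - 1)*√C = -4*√C)
c(k) = ⅓ + 8*I/3 (c(k) = (k/k - 4*I*(-2))/3 = (1 - 4*I*(-2))/3 = (1 + 8*I)/3 = ⅓ + 8*I/3)
(88*24)*c(-5) = (88*24)*(⅓ + 8*I/3) = 2112*(⅓ + 8*I/3) = 704 + 5632*I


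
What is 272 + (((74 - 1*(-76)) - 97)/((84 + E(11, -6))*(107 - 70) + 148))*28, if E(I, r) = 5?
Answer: 937436/3441 ≈ 272.43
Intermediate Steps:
272 + (((74 - 1*(-76)) - 97)/((84 + E(11, -6))*(107 - 70) + 148))*28 = 272 + (((74 - 1*(-76)) - 97)/((84 + 5)*(107 - 70) + 148))*28 = 272 + (((74 + 76) - 97)/(89*37 + 148))*28 = 272 + ((150 - 97)/(3293 + 148))*28 = 272 + (53/3441)*28 = 272 + 1484/3441 = 937436/3441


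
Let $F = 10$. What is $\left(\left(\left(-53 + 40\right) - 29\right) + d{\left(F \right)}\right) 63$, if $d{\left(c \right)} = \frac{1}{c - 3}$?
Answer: $-2637$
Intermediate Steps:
$d{\left(c \right)} = \frac{1}{-3 + c}$
$\left(\left(\left(-53 + 40\right) - 29\right) + d{\left(F \right)}\right) 63 = \left(\left(\left(-53 + 40\right) - 29\right) + \frac{1}{-3 + 10}\right) 63 = \left(\left(-13 - 29\right) + \frac{1}{7}\right) 63 = \left(-42 + \frac{1}{7}\right) 63 = \left(- \frac{293}{7}\right) 63 = -2637$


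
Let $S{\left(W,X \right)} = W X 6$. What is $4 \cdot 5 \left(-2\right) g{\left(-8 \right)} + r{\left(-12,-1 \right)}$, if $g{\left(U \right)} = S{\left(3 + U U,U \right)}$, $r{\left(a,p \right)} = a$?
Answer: $128628$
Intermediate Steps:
$S{\left(W,X \right)} = 6 W X$
$g{\left(U \right)} = 6 U \left(3 + U^{2}\right)$ ($g{\left(U \right)} = 6 \left(3 + U U\right) U = 6 \left(3 + U^{2}\right) U = 6 U \left(3 + U^{2}\right)$)
$4 \cdot 5 \left(-2\right) g{\left(-8 \right)} + r{\left(-12,-1 \right)} = 4 \cdot 5 \left(-2\right) 6 \left(-8\right) \left(3 + \left(-8\right)^{2}\right) - 12 = 20 \left(-2\right) 6 \left(-8\right) \left(3 + 64\right) - 12 = - 40 \cdot 6 \left(-8\right) 67 - 12 = \left(-40\right) \left(-3216\right) - 12 = 128640 - 12 = 128628$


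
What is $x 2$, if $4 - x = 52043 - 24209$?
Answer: $-55660$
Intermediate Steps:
$x = -27830$ ($x = 4 - \left(52043 - 24209\right) = 4 - 27834 = -27830$)
$x 2 = \left(-27830\right) 2 = -55660$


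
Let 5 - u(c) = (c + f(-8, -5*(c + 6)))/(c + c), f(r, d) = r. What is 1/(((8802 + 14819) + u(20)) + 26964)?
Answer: 10/505897 ≈ 1.9767e-5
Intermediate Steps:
u(c) = 5 - (-8 + c)/(2*c) (u(c) = 5 - (c - 8)/(c + c) = 5 - (-8 + c)/(2*c))
1/(((8802 + 14819) + u(20)) + 26964) = 1/(((8802 + 14819) + (9/2 + 4/20)) + 26964) = 1/((23621 + (9/2 + 4*(1/20))) + 26964) = 1/((23621 + (9/2 + ⅕)) + 26964) = 1/((23621 + 47/10) + 26964) = 1/(236257/10 + 26964) = 1/(505897/10) = 10/505897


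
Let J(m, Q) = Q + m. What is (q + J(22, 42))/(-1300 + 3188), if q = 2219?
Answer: 2283/1888 ≈ 1.2092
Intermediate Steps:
(q + J(22, 42))/(-1300 + 3188) = (2219 + (42 + 22))/(-1300 + 3188) = (2219 + 64)/1888 = 2283*(1/1888) = 2283/1888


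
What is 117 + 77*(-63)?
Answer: -4734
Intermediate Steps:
117 + 77*(-63) = 117 - 4851 = -4734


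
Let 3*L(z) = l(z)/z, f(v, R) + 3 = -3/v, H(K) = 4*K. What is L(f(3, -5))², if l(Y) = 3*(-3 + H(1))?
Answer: 1/16 ≈ 0.062500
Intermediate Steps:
f(v, R) = -3 - 3/v
l(Y) = 3 (l(Y) = 3*(-3 + 4*1) = 3*(-3 + 4) = 3*1 = 3)
L(z) = 1/z (L(z) = (3/z)/3 = 1/z)
L(f(3, -5))² = (1/(-3 - 3/3))² = (1/(-3 - 3*⅓))² = (1/(-3 - 1))² = (1/(-4))² = (-¼)² = 1/16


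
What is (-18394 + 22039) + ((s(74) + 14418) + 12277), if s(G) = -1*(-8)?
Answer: 30348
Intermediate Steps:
s(G) = 8
(-18394 + 22039) + ((s(74) + 14418) + 12277) = (-18394 + 22039) + ((8 + 14418) + 12277) = 3645 + (14426 + 12277) = 3645 + 26703 = 30348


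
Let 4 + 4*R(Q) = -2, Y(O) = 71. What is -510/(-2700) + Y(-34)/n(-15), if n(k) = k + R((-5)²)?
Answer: -4073/990 ≈ -4.1141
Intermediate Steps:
R(Q) = -3/2 (R(Q) = -1 + (¼)*(-2) = -1 - ½ = -3/2)
n(k) = -3/2 + k (n(k) = k - 3/2 = -3/2 + k)
-510/(-2700) + Y(-34)/n(-15) = -510/(-2700) + 71/(-3/2 - 15) = -510*(-1/2700) + 71/(-33/2) = 17/90 + 71*(-2/33) = 17/90 - 142/33 = -4073/990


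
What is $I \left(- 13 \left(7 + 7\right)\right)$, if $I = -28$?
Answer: $5096$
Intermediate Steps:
$I \left(- 13 \left(7 + 7\right)\right) = - 28 \left(- 13 \left(7 + 7\right)\right) = - 28 \left(\left(-13\right) 14\right) = \left(-28\right) \left(-182\right) = 5096$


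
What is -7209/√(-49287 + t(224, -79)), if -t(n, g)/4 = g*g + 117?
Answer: 7209*I*√74719/74719 ≈ 26.373*I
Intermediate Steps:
t(n, g) = -468 - 4*g² (t(n, g) = -4*(g*g + 117) = -4*(g² + 117) = -4*(117 + g²) = -468 - 4*g²)
-7209/√(-49287 + t(224, -79)) = -7209/√(-49287 + (-468 - 4*(-79)²)) = -7209/√(-49287 + (-468 - 4*6241)) = -7209/√(-49287 + (-468 - 24964)) = -7209/√(-49287 - 25432) = -7209*(-I*√74719/74719) = -(-7209)*I*√74719/74719 = 7209*I*√74719/74719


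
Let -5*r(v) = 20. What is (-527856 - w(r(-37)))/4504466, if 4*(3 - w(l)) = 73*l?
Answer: -263966/2252233 ≈ -0.11720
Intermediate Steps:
r(v) = -4 (r(v) = -⅕*20 = -4)
w(l) = 3 - 73*l/4
(-527856 - w(r(-37)))/4504466 = (-527856 - (3 - 73/4*(-4)))/4504466 = (-527856 - (3 + 73))*(1/4504466) = (-527856 - 1*76)*(1/4504466) = (-527856 - 76)*(1/4504466) = -527932*1/4504466 = -263966/2252233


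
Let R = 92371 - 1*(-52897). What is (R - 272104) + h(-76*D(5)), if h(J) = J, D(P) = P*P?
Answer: -128736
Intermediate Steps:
D(P) = P**2
R = 145268 (R = 92371 + 52897 = 145268)
(R - 272104) + h(-76*D(5)) = (145268 - 272104) - 76*5**2 = -126836 - 76*25 = -126836 - 1900 = -128736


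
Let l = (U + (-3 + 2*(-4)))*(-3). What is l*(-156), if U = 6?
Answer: -2340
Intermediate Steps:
l = 15 (l = (6 + (-3 + 2*(-4)))*(-3) = (6 + (-3 - 8))*(-3) = (6 - 11)*(-3) = -5*(-3) = 15)
l*(-156) = 15*(-156) = -2340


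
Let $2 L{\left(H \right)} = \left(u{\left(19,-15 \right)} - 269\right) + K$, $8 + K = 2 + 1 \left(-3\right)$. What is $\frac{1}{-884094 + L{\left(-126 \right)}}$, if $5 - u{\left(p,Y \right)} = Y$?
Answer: $- \frac{1}{884223} \approx -1.1309 \cdot 10^{-6}$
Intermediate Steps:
$u{\left(p,Y \right)} = 5 - Y$
$K = -9$ ($K = -8 + \left(2 + 1 \left(-3\right)\right) = -8 + \left(2 - 3\right) = -8 - 1 = -9$)
$L{\left(H \right)} = -129$ ($L{\left(H \right)} = \frac{\left(\left(5 - -15\right) - 269\right) - 9}{2} = \frac{\left(\left(5 + 15\right) - 269\right) - 9}{2} = \frac{\left(20 - 269\right) - 9}{2} = \frac{-249 - 9}{2} = \frac{1}{2} \left(-258\right) = -129$)
$\frac{1}{-884094 + L{\left(-126 \right)}} = \frac{1}{-884094 - 129} = \frac{1}{-884223} = - \frac{1}{884223}$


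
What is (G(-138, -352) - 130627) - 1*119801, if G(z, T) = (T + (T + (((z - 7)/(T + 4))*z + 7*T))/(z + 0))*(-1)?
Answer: -69026723/276 ≈ -2.5010e+5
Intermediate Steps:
G(z, T) = -T - (8*T + z*(-7 + z)/(4 + T))/z (G(z, T) = (T + (T + (((-7 + z)/(4 + T))*z + 7*T))/z)*(-1) = (T + (T + (z*(-7 + z)/(4 + T) + 7*T))/z)*(-1) = (T + (T + (7*T + z*(-7 + z)/(4 + T)))/z)*(-1) = (T + (8*T + z*(-7 + z)/(4 + T))/z)*(-1) = -T - (8*T + z*(-7 + z)/(4 + T))/z)
(G(-138, -352) - 130627) - 1*119801 = ((-1*(-138)² - 32*(-352) - 8*(-352)² + 7*(-138) - 1*(-138)*(-352)² - 4*(-352)*(-138))/((-138)*(4 - 352)) - 130627) - 1*119801 = (-1/138*(-1*19044 + 11264 - 8*123904 - 966 - 1*(-138)*123904 - 194304)/(-348) - 130627) - 119801 = (-1/138*(-1/348)*(-19044 + 11264 - 991232 - 966 + 17098752 - 194304) - 130627) - 119801 = (-1/138*(-1/348)*15904470 - 130627) - 119801 = (91405/276 - 130627) - 119801 = -35961647/276 - 119801 = -69026723/276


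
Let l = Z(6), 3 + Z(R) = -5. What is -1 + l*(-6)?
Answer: 47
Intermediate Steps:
Z(R) = -8 (Z(R) = -3 - 5 = -8)
l = -8
-1 + l*(-6) = -1 - 8*(-6) = -1 + 48 = 47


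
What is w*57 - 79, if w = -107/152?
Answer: -953/8 ≈ -119.13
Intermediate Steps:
w = -107/152 (w = -107*1/152 = -107/152 ≈ -0.70395)
w*57 - 79 = -107/152*57 - 79 = -321/8 - 79 = -953/8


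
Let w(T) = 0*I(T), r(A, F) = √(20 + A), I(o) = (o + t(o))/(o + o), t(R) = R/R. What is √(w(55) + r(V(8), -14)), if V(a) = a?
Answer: √2*7^(¼) ≈ 2.3003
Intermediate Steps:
t(R) = 1
I(o) = (1 + o)/(2*o) (I(o) = (o + 1)/(o + o) = (1 + o)/((2*o)) = (1 + o)*(1/(2*o)) = (1 + o)/(2*o))
w(T) = 0 (w(T) = 0*((1 + T)/(2*T)) = 0)
√(w(55) + r(V(8), -14)) = √(0 + √(20 + 8)) = √(0 + √28) = √(0 + 2*√7) = √(2*√7) = √2*7^(¼)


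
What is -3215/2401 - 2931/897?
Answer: -3307062/717899 ≈ -4.6066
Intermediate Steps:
-3215/2401 - 2931/897 = -3215*1/2401 - 2931*1/897 = -3215/2401 - 977/299 = -3307062/717899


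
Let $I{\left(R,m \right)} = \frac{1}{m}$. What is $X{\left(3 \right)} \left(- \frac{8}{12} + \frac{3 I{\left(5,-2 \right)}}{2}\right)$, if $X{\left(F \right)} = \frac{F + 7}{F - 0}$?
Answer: $- \frac{85}{18} \approx -4.7222$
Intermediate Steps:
$X{\left(F \right)} = \frac{7 + F}{F}$ ($X{\left(F \right)} = \frac{7 + F}{F + \left(-4 + 4\right)} = \frac{7 + F}{F + 0} = \frac{7 + F}{F}$)
$X{\left(3 \right)} \left(- \frac{8}{12} + \frac{3 I{\left(5,-2 \right)}}{2}\right) = \frac{7 + 3}{3} \left(- \frac{8}{12} + \frac{3 \frac{1}{-2}}{2}\right) = \frac{1}{3} \cdot 10 \left(\left(-8\right) \frac{1}{12} + 3 \left(- \frac{1}{2}\right) \frac{1}{2}\right) = \frac{10 \left(- \frac{2}{3} - \frac{3}{4}\right)}{3} = \frac{10}{3} \left(- \frac{17}{12}\right) = - \frac{85}{18}$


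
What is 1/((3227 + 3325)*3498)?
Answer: 1/22918896 ≈ 4.3632e-8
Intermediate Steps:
1/((3227 + 3325)*3498) = (1/3498)/6552 = (1/6552)*(1/3498) = 1/22918896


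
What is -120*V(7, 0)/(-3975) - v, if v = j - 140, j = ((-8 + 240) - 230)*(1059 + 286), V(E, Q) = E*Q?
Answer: -2550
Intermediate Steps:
j = 2690 (j = (232 - 230)*1345 = 2*1345 = 2690)
v = 2550 (v = 2690 - 140 = 2550)
-120*V(7, 0)/(-3975) - v = -840*0/(-3975) - 1*2550 = -120*0*(-1/3975) - 2550 = 0*(-1/3975) - 2550 = 0 - 2550 = -2550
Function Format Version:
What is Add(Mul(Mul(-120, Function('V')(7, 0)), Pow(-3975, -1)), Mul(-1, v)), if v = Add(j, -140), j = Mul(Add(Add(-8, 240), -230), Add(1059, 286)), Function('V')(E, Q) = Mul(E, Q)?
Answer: -2550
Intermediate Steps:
j = 2690 (j = Mul(Add(232, -230), 1345) = Mul(2, 1345) = 2690)
v = 2550 (v = Add(2690, -140) = 2550)
Add(Mul(Mul(-120, Function('V')(7, 0)), Pow(-3975, -1)), Mul(-1, v)) = Add(Mul(Mul(-120, Mul(7, 0)), Pow(-3975, -1)), Mul(-1, 2550)) = Add(Mul(Mul(-120, 0), Rational(-1, 3975)), -2550) = Add(Mul(0, Rational(-1, 3975)), -2550) = Add(0, -2550) = -2550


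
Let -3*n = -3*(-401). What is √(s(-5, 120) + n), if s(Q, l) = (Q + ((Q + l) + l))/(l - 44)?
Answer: 71*I*√114/38 ≈ 19.949*I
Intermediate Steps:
n = -401 (n = -(-1)*(-401) = -⅓*1203 = -401)
s(Q, l) = (2*Q + 2*l)/(-44 + l) (s(Q, l) = (Q + (Q + 2*l))/(-44 + l) = (2*Q + 2*l)/(-44 + l))
√(s(-5, 120) + n) = √(2*(-5 + 120)/(-44 + 120) - 401) = √(2*115/76 - 401) = √(2*(1/76)*115 - 401) = √(115/38 - 401) = √(-15123/38) = 71*I*√114/38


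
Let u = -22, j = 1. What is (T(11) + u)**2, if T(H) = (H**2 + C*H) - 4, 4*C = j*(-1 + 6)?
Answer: 189225/16 ≈ 11827.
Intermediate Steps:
C = 5/4 (C = (1*(-1 + 6))/4 = (1*5)/4 = (1/4)*5 = 5/4 ≈ 1.2500)
T(H) = -4 + H**2 + 5*H/4 (T(H) = (H**2 + 5*H/4) - 4 = -4 + H**2 + 5*H/4)
(T(11) + u)**2 = ((-4 + 11**2 + (5/4)*11) - 22)**2 = ((-4 + 121 + 55/4) - 22)**2 = (523/4 - 22)**2 = (435/4)**2 = 189225/16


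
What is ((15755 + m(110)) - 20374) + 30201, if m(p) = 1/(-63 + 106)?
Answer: 1100027/43 ≈ 25582.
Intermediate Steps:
m(p) = 1/43
((15755 + m(110)) - 20374) + 30201 = ((15755 + 1/43) - 20374) + 30201 = (677466/43 - 20374) + 30201 = -198616/43 + 30201 = 1100027/43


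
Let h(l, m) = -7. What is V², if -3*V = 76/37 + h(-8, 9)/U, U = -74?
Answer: 2809/5476 ≈ 0.51297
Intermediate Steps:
V = -53/74 (V = -(76/37 - 7/(-74))/3 = -(76*(1/37) - 7*(-1/74))/3 = -(76/37 + 7/74)/3 = -⅓*159/74 = -53/74 ≈ -0.71622)
V² = (-53/74)² = 2809/5476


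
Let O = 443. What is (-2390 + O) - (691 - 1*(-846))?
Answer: -3484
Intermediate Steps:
(-2390 + O) - (691 - 1*(-846)) = (-2390 + 443) - (691 - 1*(-846)) = -1947 - (691 + 846) = -1947 - 1*1537 = -1947 - 1537 = -3484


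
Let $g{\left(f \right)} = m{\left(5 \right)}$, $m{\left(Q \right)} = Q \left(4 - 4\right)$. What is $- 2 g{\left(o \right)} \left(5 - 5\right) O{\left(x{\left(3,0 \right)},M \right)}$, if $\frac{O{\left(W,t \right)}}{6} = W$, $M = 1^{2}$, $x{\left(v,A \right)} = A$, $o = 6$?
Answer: $0$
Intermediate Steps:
$m{\left(Q \right)} = 0$ ($m{\left(Q \right)} = Q 0 = 0$)
$g{\left(f \right)} = 0$
$M = 1$
$O{\left(W,t \right)} = 6 W$
$- 2 g{\left(o \right)} \left(5 - 5\right) O{\left(x{\left(3,0 \right)},M \right)} = \left(-2\right) 0 \left(5 - 5\right) 6 \cdot 0 = 0 \cdot 0 \cdot 0 = 0 \cdot 0 = 0$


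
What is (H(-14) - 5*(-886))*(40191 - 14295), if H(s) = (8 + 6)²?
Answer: 119794896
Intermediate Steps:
H(s) = 196 (H(s) = 14² = 196)
(H(-14) - 5*(-886))*(40191 - 14295) = (196 - 5*(-886))*(40191 - 14295) = (196 + 4430)*25896 = 4626*25896 = 119794896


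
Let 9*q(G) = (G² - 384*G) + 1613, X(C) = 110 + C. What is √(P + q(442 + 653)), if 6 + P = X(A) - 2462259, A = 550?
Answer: 11*I*√176647/3 ≈ 1541.1*I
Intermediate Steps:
q(G) = 1613/9 - 128*G/3 + G²/9 (q(G) = ((G² - 384*G) + 1613)/9 = (1613 + G² - 384*G)/9 = 1613/9 - 128*G/3 + G²/9)
P = -2461605 (P = -6 + ((110 + 550) - 2462259) = -6 + (660 - 2462259) = -6 - 2461599 = -2461605)
√(P + q(442 + 653)) = √(-2461605 + (1613/9 - 128*(442 + 653)/3 + (442 + 653)²/9)) = √(-2461605 + (1613/9 - 128/3*1095 + (⅑)*1095²)) = √(-2461605 + (1613/9 - 46720 + (⅑)*1199025)) = √(-2461605 + (1613/9 - 46720 + 133225)) = √(-2461605 + 780158/9) = √(-21374287/9) = 11*I*√176647/3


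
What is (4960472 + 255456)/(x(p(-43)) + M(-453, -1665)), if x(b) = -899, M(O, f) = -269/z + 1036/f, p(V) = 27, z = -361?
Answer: -42366375180/7301129 ≈ -5802.7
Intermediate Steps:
M(O, f) = 269/361 + 1036/f (M(O, f) = -269/(-361) + 1036/f = -269*(-1/361) + 1036/f = 269/361 + 1036/f)
(4960472 + 255456)/(x(p(-43)) + M(-453, -1665)) = (4960472 + 255456)/(-899 + (269/361 + 1036/(-1665))) = 5215928/(-899 + (269/361 + 1036*(-1/1665))) = 5215928/(-899 + (269/361 - 28/45)) = 5215928/(-899 + 1997/16245) = 5215928/(-14602258/16245) = 5215928*(-16245/14602258) = -42366375180/7301129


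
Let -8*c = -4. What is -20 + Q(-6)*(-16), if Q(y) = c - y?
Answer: -124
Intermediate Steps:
c = ½ (c = -⅛*(-4) = ½ ≈ 0.50000)
Q(y) = ½ - y
-20 + Q(-6)*(-16) = -20 + (½ - 1*(-6))*(-16) = -20 + (½ + 6)*(-16) = -20 + (13/2)*(-16) = -20 - 104 = -124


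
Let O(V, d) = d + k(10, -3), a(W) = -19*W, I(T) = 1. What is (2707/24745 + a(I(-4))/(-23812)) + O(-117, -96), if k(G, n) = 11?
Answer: -50019445661/589227940 ≈ -84.890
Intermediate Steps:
O(V, d) = 11 + d (O(V, d) = d + 11 = 11 + d)
(2707/24745 + a(I(-4))/(-23812)) + O(-117, -96) = (2707/24745 - 19*1/(-23812)) + (11 - 96) = (2707*(1/24745) - 19*(-1/23812)) - 85 = (2707/24745 + 19/23812) - 85 = 64929239/589227940 - 85 = -50019445661/589227940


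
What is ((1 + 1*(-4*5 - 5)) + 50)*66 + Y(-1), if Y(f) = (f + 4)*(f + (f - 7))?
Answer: 1689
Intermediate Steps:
Y(f) = (-7 + 2*f)*(4 + f) (Y(f) = (4 + f)*(f + (-7 + f)) = (4 + f)*(-7 + 2*f) = (-7 + 2*f)*(4 + f))
((1 + 1*(-4*5 - 5)) + 50)*66 + Y(-1) = ((1 + 1*(-4*5 - 5)) + 50)*66 + (-28 - 1 + 2*(-1)²) = ((1 + 1*(-20 - 5)) + 50)*66 + (-28 - 1 + 2*1) = ((1 + 1*(-25)) + 50)*66 + (-28 - 1 + 2) = ((1 - 25) + 50)*66 - 27 = (-24 + 50)*66 - 27 = 26*66 - 27 = 1716 - 27 = 1689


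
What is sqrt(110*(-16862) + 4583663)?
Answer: 13*sqrt(16147) ≈ 1651.9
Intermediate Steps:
sqrt(110*(-16862) + 4583663) = sqrt(-1854820 + 4583663) = sqrt(2728843) = 13*sqrt(16147)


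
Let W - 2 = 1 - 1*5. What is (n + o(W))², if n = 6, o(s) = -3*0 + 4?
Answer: 100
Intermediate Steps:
W = -2 (W = 2 + (1 - 1*5) = 2 + (1 - 5) = 2 - 4 = -2)
o(s) = 4 (o(s) = 0 + 4 = 4)
(n + o(W))² = (6 + 4)² = 10² = 100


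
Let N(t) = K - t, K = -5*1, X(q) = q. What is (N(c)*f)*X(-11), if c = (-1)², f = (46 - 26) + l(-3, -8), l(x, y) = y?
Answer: 792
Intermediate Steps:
f = 12 (f = (46 - 26) - 8 = 20 - 8 = 12)
c = 1
K = -5
N(t) = -5 - t
(N(c)*f)*X(-11) = ((-5 - 1*1)*12)*(-11) = ((-5 - 1)*12)*(-11) = -6*12*(-11) = -72*(-11) = 792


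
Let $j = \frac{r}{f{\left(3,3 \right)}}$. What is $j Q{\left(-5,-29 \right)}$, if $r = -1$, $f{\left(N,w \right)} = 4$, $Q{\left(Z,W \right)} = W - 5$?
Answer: $\frac{17}{2} \approx 8.5$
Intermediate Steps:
$Q{\left(Z,W \right)} = -5 + W$ ($Q{\left(Z,W \right)} = W - 5 = -5 + W$)
$j = - \frac{1}{4} \approx -0.25$
$j Q{\left(-5,-29 \right)} = - \frac{-5 - 29}{4} = \left(- \frac{1}{4}\right) \left(-34\right) = \frac{17}{2}$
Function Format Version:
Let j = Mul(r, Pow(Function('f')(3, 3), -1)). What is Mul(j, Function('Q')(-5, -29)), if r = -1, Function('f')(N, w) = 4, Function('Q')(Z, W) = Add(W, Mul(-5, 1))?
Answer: Rational(17, 2) ≈ 8.5000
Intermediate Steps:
Function('Q')(Z, W) = Add(-5, W) (Function('Q')(Z, W) = Add(W, -5) = Add(-5, W))
j = Rational(-1, 4) (j = Mul(-1, Pow(4, -1)) = Mul(-1, Rational(1, 4)) = Rational(-1, 4) ≈ -0.25000)
Mul(j, Function('Q')(-5, -29)) = Mul(Rational(-1, 4), Add(-5, -29)) = Mul(Rational(-1, 4), -34) = Rational(17, 2)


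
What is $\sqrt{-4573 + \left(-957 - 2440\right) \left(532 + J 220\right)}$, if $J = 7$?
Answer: $3 i \sqrt{782573} \approx 2653.9 i$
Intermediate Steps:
$\sqrt{-4573 + \left(-957 - 2440\right) \left(532 + J 220\right)} = \sqrt{-4573 + \left(-957 - 2440\right) \left(532 + 7 \cdot 220\right)} = \sqrt{-4573 - 3397 \left(532 + 1540\right)} = \sqrt{-4573 - 7038584} = \sqrt{-7043157} = 3 i \sqrt{782573}$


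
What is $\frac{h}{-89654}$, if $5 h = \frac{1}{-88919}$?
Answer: $\frac{1}{39859720130} \approx 2.5088 \cdot 10^{-11}$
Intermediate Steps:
$h = - \frac{1}{444595}$ ($h = \frac{1}{5 \left(-88919\right)} = \frac{1}{5} \left(- \frac{1}{88919}\right) = - \frac{1}{444595} \approx -2.2492 \cdot 10^{-6}$)
$\frac{h}{-89654} = - \frac{1}{444595 \left(-89654\right)} = \left(- \frac{1}{444595}\right) \left(- \frac{1}{89654}\right) = \frac{1}{39859720130}$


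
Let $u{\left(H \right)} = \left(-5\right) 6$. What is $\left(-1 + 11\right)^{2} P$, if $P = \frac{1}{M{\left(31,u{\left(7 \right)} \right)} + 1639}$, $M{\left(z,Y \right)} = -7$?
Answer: $\frac{25}{408} \approx 0.061275$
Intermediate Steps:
$u{\left(H \right)} = -30$
$P = \frac{1}{1632}$ ($P = \frac{1}{-7 + 1639} = \frac{1}{1632} \approx 0.00061275$)
$\left(-1 + 11\right)^{2} P = \left(-1 + 11\right)^{2} \cdot \frac{1}{1632} = 10^{2} \cdot \frac{1}{1632} = 100 \cdot \frac{1}{1632} = \frac{25}{408}$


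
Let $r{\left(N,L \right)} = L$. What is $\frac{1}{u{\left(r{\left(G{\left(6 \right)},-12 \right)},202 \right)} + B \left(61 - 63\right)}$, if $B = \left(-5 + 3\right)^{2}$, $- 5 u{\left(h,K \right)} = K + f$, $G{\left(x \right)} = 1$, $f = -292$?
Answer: $\frac{1}{10} \approx 0.1$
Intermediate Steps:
$u{\left(h,K \right)} = \frac{292}{5} - \frac{K}{5}$ ($u{\left(h,K \right)} = - \frac{K - 292}{5} = - \frac{-292 + K}{5} = \frac{292}{5} - \frac{K}{5}$)
$B = 4$ ($B = \left(-2\right)^{2} = 4$)
$\frac{1}{u{\left(r{\left(G{\left(6 \right)},-12 \right)},202 \right)} + B \left(61 - 63\right)} = \frac{1}{\left(\frac{292}{5} - \frac{202}{5}\right) + 4 \left(61 - 63\right)} = \frac{1}{18 + 4 \left(-2\right)} = \frac{1}{18 - 8} = \frac{1}{10}$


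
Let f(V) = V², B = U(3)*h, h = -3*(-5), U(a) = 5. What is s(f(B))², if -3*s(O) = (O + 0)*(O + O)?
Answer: 444946289062500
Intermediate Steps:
h = 15
B = 75 (B = 5*15 = 75)
s(O) = -2*O²/3 (s(O) = -(O + 0)*(O + O)/3 = -O*2*O/3 = -2*O²/3)
s(f(B))² = (-2*(75²)²/3)² = (-⅔*5625²)² = (-⅔*31640625)² = (-21093750)² = 444946289062500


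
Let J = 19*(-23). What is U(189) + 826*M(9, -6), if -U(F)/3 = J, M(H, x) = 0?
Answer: 1311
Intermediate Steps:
J = -437
U(F) = 1311 (U(F) = -3*(-437) = 1311)
U(189) + 826*M(9, -6) = 1311 + 826*0 = 1311 + 0 = 1311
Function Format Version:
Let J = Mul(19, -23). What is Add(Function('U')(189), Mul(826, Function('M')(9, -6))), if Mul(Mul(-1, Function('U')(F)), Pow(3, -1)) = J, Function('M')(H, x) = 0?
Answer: 1311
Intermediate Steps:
J = -437
Function('U')(F) = 1311 (Function('U')(F) = Mul(-3, -437) = 1311)
Add(Function('U')(189), Mul(826, Function('M')(9, -6))) = Add(1311, Mul(826, 0)) = Add(1311, 0) = 1311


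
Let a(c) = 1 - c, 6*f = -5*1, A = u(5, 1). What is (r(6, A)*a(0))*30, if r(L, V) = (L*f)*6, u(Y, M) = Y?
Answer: -900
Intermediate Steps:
A = 5
f = -⅚ (f = (-5*1)/6 = (⅙)*(-5) = -⅚ ≈ -0.83333)
r(L, V) = -5*L (r(L, V) = (L*(-⅚))*6 = -5*L/6*6 = -5*L)
(r(6, A)*a(0))*30 = ((-5*6)*(1 - 1*0))*30 = -30*(1 + 0)*30 = -30*1*30 = -30*30 = -900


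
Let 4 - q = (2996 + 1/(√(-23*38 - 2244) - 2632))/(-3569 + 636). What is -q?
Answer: -7290929996/1451948549 + I*√3118/20327279686 ≈ -5.0215 + 2.747e-9*I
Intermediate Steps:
q = 2104/419 + 1/(2933*(-2632 + I*√3118)) (q = 4 - (2996 + 1/(√(-23*38 - 2244) - 2632))/(-3569 + 636) = 4 - (2996 + 1/(√(-874 - 2244) - 2632))/(-2933) = 4 - (2996 + 1/(√(-3118) - 2632))*(-1)/2933 = 4 - (2996 + 1/(I*√3118 - 2632))*(-1)/2933 = 4 - (2996 + 1/(-2632 + I*√3118))*(-1)/2933 = 4 - (-428/419 - 1/(2933*(-2632 + I*√3118))) = 4 + (428/419 + 1/(2933*(-2632 + I*√3118))) = 2104/419 + 1/(2933*(-2632 + I*√3118)) ≈ 5.0215 - 2.747e-9*I)
-q = -(7290929996/1451948549 - I*√3118/20327279686) = -7290929996/1451948549 + I*√3118/20327279686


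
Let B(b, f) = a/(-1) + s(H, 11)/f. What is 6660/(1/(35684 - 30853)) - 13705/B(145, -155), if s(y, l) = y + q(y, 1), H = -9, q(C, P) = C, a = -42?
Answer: 210032750605/6528 ≈ 3.2174e+7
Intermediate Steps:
s(y, l) = 2*y (s(y, l) = y + y = 2*y)
B(b, f) = 42 - 18/f (B(b, f) = -42/(-1) + (2*(-9))/f = -42*(-1) - 18/f = 42 - 18/f)
6660/(1/(35684 - 30853)) - 13705/B(145, -155) = 6660/(1/(35684 - 30853)) - 13705/(42 - 18/(-155)) = 6660/(1/4831) - 13705/(42 - 18*(-1/155)) = 6660/(1/4831) - 13705/(42 + 18/155) = 6660*4831 - 13705/6528/155 = 32174460 - 13705*155/6528 = 32174460 - 2124275/6528 = 210032750605/6528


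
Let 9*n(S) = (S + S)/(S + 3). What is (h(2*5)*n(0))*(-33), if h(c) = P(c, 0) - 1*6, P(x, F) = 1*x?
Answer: 0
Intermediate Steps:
P(x, F) = x
h(c) = -6 + c (h(c) = c - 1*6 = c - 6 = -6 + c)
n(S) = 2*S/(9*(3 + S)) (n(S) = ((S + S)/(S + 3))/9 = ((2*S)/(3 + S))/9 = (2*S/(3 + S))/9 = 2*S/(9*(3 + S)))
(h(2*5)*n(0))*(-33) = ((-6 + 2*5)*((2/9)*0/(3 + 0)))*(-33) = ((-6 + 10)*((2/9)*0/3))*(-33) = (4*((2/9)*0*(⅓)))*(-33) = (4*0)*(-33) = 0*(-33) = 0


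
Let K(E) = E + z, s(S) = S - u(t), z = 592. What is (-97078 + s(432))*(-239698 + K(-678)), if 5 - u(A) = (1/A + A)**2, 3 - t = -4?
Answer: 1134993345816/49 ≈ 2.3163e+10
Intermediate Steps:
t = 7 (t = 3 - 1*(-4) = 3 + 4 = 7)
u(A) = 5 - (A + 1/A)**2 (u(A) = 5 - (1/A + A)**2 = 5 - (A + 1/A)**2)
s(S) = 2255/49 + S (s(S) = S - (3 - 1/7**2 - 1*7**2) = S - (3 - 1*1/49 - 1*49) = S - (3 - 1/49 - 49) = S - 1*(-2255/49) = S + 2255/49 = 2255/49 + S)
K(E) = 592 + E (K(E) = E + 592 = 592 + E)
(-97078 + s(432))*(-239698 + K(-678)) = (-97078 + (2255/49 + 432))*(-239698 + (592 - 678)) = (-97078 + 23423/49)*(-239698 - 86) = -4733399/49*(-239784) = 1134993345816/49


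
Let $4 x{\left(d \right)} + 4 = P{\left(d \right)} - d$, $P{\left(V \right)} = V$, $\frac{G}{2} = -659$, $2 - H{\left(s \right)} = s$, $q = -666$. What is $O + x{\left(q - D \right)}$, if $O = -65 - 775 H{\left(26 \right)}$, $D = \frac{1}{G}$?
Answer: $18534$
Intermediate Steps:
$H{\left(s \right)} = 2 - s$
$G = -1318$ ($G = 2 \left(-659\right) = -1318$)
$D = - \frac{1}{1318}$ ($D = \frac{1}{-1318} = - \frac{1}{1318} \approx -0.00075873$)
$x{\left(d \right)} = -1$ ($x{\left(d \right)} = -1 + \frac{d - d}{4} = -1 + \frac{1}{4} \cdot 0 = -1 + 0 = -1$)
$O = 18535$ ($O = -65 - 775 \left(2 - 26\right) = -65 - -18600 = -65 + 18600 = 18535$)
$O + x{\left(q - D \right)} = 18535 - 1 = 18534$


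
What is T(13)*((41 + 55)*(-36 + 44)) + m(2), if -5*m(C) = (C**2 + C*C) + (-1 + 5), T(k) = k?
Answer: 49908/5 ≈ 9981.6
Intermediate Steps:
m(C) = -4/5 - 2*C**2/5 (m(C) = -((C**2 + C*C) + (-1 + 5))/5 = -((C**2 + C**2) + 4)/5 = -(2*C**2 + 4)/5 = -(4 + 2*C**2)/5 = -4/5 - 2*C**2/5)
T(13)*((41 + 55)*(-36 + 44)) + m(2) = 13*((41 + 55)*(-36 + 44)) + (-4/5 - 2/5*2**2) = 13*(96*8) + (-4/5 - 2/5*4) = 13*768 + (-4/5 - 8/5) = 9984 - 12/5 = 49908/5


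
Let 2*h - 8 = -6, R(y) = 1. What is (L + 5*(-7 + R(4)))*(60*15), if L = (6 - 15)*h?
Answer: -35100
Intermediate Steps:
h = 1 (h = 4 + (½)*(-6) = 4 - 3 = 1)
L = -9 (L = (6 - 15)*1 = -9*1 = -9)
(L + 5*(-7 + R(4)))*(60*15) = (-9 + 5*(-7 + 1))*(60*15) = (-9 + 5*(-6))*900 = (-9 - 30)*900 = -39*900 = -35100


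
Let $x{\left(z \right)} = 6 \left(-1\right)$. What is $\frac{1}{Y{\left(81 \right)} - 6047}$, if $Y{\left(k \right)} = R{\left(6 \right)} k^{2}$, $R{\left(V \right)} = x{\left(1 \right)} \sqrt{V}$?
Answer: $\frac{6047}{9261525527} - \frac{39366 \sqrt{6}}{9261525527} \approx -9.7586 \cdot 10^{-6}$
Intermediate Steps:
$x{\left(z \right)} = -6$
$R{\left(V \right)} = - 6 \sqrt{V}$
$Y{\left(k \right)} = - 6 \sqrt{6} k^{2}$
$\frac{1}{Y{\left(81 \right)} - 6047} = \frac{1}{- 6 \sqrt{6} \cdot 81^{2} - 6047} = \frac{1}{\left(-6\right) \sqrt{6} \cdot 6561 - 6047} = \frac{1}{- 39366 \sqrt{6} - 6047} = \frac{1}{-6047 - 39366 \sqrt{6}}$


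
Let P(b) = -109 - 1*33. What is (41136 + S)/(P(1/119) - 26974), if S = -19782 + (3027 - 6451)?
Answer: -8965/13558 ≈ -0.66123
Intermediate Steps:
S = -23206 (S = -19782 - 3424 = -23206)
P(b) = -142 (P(b) = -109 - 33 = -142)
(41136 + S)/(P(1/119) - 26974) = (41136 - 23206)/(-142 - 26974) = 17930/(-27116) = 17930*(-1/27116) = -8965/13558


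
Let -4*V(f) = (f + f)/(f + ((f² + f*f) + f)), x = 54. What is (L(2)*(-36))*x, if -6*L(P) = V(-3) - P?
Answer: -1215/2 ≈ -607.50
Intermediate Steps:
V(f) = -f/(2*(2*f + 2*f²)) (V(f) = -(f + f)/(4*(f + ((f² + f*f) + f))) = -2*f/(4*(f + ((f² + f²) + f))) = -2*f/(4*(f + (2*f² + f))) = -2*f/(4*(f + (f + 2*f²))) = -2*f/(4*(2*f + 2*f²)) = -f/(2*(2*f + 2*f²)))
L(P) = -1/48 + P/6 (L(P) = -(-1/(4 + 4*(-3)) - P)/6 = -(-1/(4 - 12) - P)/6 = -(-1/(-8) - P)/6 = -(-1*(-⅛) - P)/6 = -(⅛ - P)/6 = -1/48 + P/6)
(L(2)*(-36))*x = ((-1/48 + (⅙)*2)*(-36))*54 = ((-1/48 + ⅓)*(-36))*54 = ((5/16)*(-36))*54 = -45/4*54 = -1215/2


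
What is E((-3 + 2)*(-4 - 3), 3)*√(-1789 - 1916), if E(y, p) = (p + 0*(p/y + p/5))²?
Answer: 9*I*√3705 ≈ 547.82*I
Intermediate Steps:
E(y, p) = p² (E(y, p) = (p + 0*(p/y + p*(⅕)))² = (p + 0*(p/y + p/5))² = (p + 0*(p/5 + p/y))² = (p + 0)² = p²)
E((-3 + 2)*(-4 - 3), 3)*√(-1789 - 1916) = 3²*√(-1789 - 1916) = 9*√(-3705) = 9*(I*√3705) = 9*I*√3705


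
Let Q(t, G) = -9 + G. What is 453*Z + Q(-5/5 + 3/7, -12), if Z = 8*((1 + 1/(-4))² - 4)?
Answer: -24957/2 ≈ -12479.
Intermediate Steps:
Z = -55/2 (Z = 8*((1 - ¼)² - 4) = 8*((¾)² - 4) = 8*(9/16 - 4) = 8*(-55/16) = -55/2 ≈ -27.500)
453*Z + Q(-5/5 + 3/7, -12) = 453*(-55/2) + (-9 - 12) = -24915/2 - 21 = -24957/2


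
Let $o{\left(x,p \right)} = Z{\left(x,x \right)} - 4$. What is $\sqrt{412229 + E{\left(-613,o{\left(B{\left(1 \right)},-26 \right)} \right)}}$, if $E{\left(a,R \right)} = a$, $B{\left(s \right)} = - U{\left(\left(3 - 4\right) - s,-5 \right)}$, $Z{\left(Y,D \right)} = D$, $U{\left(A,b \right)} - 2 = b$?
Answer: $4 \sqrt{25726} \approx 641.57$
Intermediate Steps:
$U{\left(A,b \right)} = 2 + b$
$B{\left(s \right)} = 3$ ($B{\left(s \right)} = - (2 - 5) = \left(-1\right) \left(-3\right) = 3$)
$o{\left(x,p \right)} = -4 + x$ ($o{\left(x,p \right)} = x - 4 = -4 + x$)
$\sqrt{412229 + E{\left(-613,o{\left(B{\left(1 \right)},-26 \right)} \right)}} = \sqrt{412229 - 613} = \sqrt{411616} = 4 \sqrt{25726}$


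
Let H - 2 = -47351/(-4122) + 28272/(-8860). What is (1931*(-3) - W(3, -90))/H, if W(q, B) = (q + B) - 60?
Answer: -51549278580/94008629 ≈ -548.35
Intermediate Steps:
W(q, B) = -60 + B + q (W(q, B) = (B + q) - 60 = -60 + B + q)
H = 94008629/9130230 (H = 2 + (-47351/(-4122) + 28272/(-8860)) = 2 + (-47351*(-1/4122) + 28272*(-1/8860)) = 2 + (47351/4122 - 7068/2215) = 2 + 75748169/9130230 = 94008629/9130230 ≈ 10.296)
(1931*(-3) - W(3, -90))/H = (1931*(-3) - (-60 - 90 + 3))/(94008629/9130230) = (-5793 - 1*(-147))*(9130230/94008629) = (-5793 + 147)*(9130230/94008629) = -5646*9130230/94008629 = -51549278580/94008629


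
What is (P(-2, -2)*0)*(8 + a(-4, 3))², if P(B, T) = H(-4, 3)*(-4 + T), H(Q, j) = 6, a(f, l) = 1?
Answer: 0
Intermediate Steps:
P(B, T) = -24 + 6*T (P(B, T) = 6*(-4 + T) = -24 + 6*T)
(P(-2, -2)*0)*(8 + a(-4, 3))² = ((-24 + 6*(-2))*0)*(8 + 1)² = ((-24 - 12)*0)*9² = -36*0*81 = 0*81 = 0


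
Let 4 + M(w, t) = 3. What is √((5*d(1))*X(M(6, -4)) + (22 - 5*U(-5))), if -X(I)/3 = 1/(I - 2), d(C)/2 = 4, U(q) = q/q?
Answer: √57 ≈ 7.5498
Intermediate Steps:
U(q) = 1
M(w, t) = -1 (M(w, t) = -4 + 3 = -1)
d(C) = 8 (d(C) = 2*4 = 8)
X(I) = -3/(-2 + I) (X(I) = -3/(I - 2) = -3/(-2 + I))
√((5*d(1))*X(M(6, -4)) + (22 - 5*U(-5))) = √((5*8)*(-3/(-2 - 1)) + (22 - 5*1)) = √(40*(-3/(-3)) + (22 - 5)) = √(40*(-3*(-⅓)) + 17) = √(40*1 + 17) = √(40 + 17) = √57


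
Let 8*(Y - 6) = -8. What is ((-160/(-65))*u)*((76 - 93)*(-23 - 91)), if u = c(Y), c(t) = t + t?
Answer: 620160/13 ≈ 47705.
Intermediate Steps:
Y = 5 (Y = 6 + (1/8)*(-8) = 6 - 1 = 5)
c(t) = 2*t
u = 10 (u = 2*5 = 10)
((-160/(-65))*u)*((76 - 93)*(-23 - 91)) = (-160/(-65)*10)*((76 - 93)*(-23 - 91)) = (-160*(-1/65)*10)*(-17*(-114)) = ((32/13)*10)*1938 = (320/13)*1938 = 620160/13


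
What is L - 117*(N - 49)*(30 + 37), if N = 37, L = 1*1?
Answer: 94069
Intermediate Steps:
L = 1
L - 117*(N - 49)*(30 + 37) = 1 - 117*(37 - 49)*(30 + 37) = 1 - (-1404)*67 = 1 - 117*(-804) = 1 + 94068 = 94069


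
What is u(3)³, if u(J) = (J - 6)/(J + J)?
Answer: -⅛ ≈ -0.12500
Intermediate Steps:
u(J) = (-6 + J)/(2*J) (u(J) = (-6 + J)/((2*J)) = (-6 + J)*(1/(2*J)) = (-6 + J)/(2*J))
u(3)³ = ((½)*(-6 + 3)/3)³ = ((½)*(⅓)*(-3))³ = (-½)³ = -⅛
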